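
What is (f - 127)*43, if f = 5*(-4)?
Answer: -6321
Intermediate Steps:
f = -20
(f - 127)*43 = (-20 - 127)*43 = -147*43 = -6321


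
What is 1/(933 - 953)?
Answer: -1/20 ≈ -0.050000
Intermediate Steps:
1/(933 - 953) = 1/(-20) = -1/20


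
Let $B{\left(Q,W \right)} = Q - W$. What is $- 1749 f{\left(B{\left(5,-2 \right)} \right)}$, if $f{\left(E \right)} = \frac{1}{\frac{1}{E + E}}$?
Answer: $-24486$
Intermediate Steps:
$f{\left(E \right)} = 2 E$ ($f{\left(E \right)} = \frac{1}{\frac{1}{2 E}} = \frac{1}{\frac{1}{2} \frac{1}{E}} = 2 E$)
$- 1749 f{\left(B{\left(5,-2 \right)} \right)} = - 1749 \cdot 2 \left(5 - -2\right) = - 1749 \cdot 2 \left(5 + 2\right) = - 1749 \cdot 2 \cdot 7 = \left(-1749\right) 14 = -24486$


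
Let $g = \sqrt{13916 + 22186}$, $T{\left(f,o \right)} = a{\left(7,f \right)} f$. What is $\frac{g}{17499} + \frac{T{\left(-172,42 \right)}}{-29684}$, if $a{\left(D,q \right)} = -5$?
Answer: $- \frac{215}{7421} + \frac{\sqrt{36102}}{17499} \approx -0.018114$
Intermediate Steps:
$T{\left(f,o \right)} = - 5 f$
$g = \sqrt{36102} \approx 190.01$
$\frac{g}{17499} + \frac{T{\left(-172,42 \right)}}{-29684} = \frac{\sqrt{36102}}{17499} + \frac{\left(-5\right) \left(-172\right)}{-29684} = \sqrt{36102} \cdot \frac{1}{17499} + 860 \left(- \frac{1}{29684}\right) = \frac{\sqrt{36102}}{17499} - \frac{215}{7421} = - \frac{215}{7421} + \frac{\sqrt{36102}}{17499}$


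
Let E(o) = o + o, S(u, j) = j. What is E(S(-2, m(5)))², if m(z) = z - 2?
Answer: 36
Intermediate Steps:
m(z) = -2 + z
E(o) = 2*o
E(S(-2, m(5)))² = (2*(-2 + 5))² = (2*3)² = 6² = 36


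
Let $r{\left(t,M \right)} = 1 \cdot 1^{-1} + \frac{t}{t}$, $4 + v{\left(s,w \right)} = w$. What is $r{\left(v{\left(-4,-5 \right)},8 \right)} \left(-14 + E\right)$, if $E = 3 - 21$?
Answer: $-64$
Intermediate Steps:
$v{\left(s,w \right)} = -4 + w$
$E = -18$
$r{\left(t,M \right)} = 2$ ($r{\left(t,M \right)} = 1 \cdot 1 + 1 = 1 + 1 = 2$)
$r{\left(v{\left(-4,-5 \right)},8 \right)} \left(-14 + E\right) = 2 \left(-14 - 18\right) = 2 \left(-32\right) = -64$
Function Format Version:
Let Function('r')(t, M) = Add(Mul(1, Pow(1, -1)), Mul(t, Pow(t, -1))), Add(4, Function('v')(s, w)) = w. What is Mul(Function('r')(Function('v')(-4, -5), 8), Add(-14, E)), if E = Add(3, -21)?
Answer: -64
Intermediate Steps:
Function('v')(s, w) = Add(-4, w)
E = -18
Function('r')(t, M) = 2 (Function('r')(t, M) = Add(Mul(1, 1), 1) = Add(1, 1) = 2)
Mul(Function('r')(Function('v')(-4, -5), 8), Add(-14, E)) = Mul(2, Add(-14, -18)) = Mul(2, -32) = -64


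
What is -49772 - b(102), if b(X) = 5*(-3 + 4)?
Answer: -49777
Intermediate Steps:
b(X) = 5 (b(X) = 5*1 = 5)
-49772 - b(102) = -49772 - 1*5 = -49772 - 5 = -49777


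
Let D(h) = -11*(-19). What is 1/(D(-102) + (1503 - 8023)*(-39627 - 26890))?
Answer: 1/433691049 ≈ 2.3058e-9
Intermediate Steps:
D(h) = 209
1/(D(-102) + (1503 - 8023)*(-39627 - 26890)) = 1/(209 + (1503 - 8023)*(-39627 - 26890)) = 1/(209 - 6520*(-66517)) = 1/(209 + 433690840) = 1/433691049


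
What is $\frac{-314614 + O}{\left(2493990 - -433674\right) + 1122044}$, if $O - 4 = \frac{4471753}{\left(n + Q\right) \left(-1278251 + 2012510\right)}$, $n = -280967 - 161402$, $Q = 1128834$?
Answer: $- \frac{12198230852447969}{157017491721173460} \approx -0.077687$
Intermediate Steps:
$n = -442369$
$O = \frac{155090529961}{38772546495}$ ($O = 4 + \frac{4471753}{\left(-442369 + 1128834\right) \left(-1278251 + 2012510\right)} = 4 + \frac{4471753}{686465 \cdot 734259} = 4 + \frac{4471753}{504043104435} = 4 + 4471753 \cdot \frac{1}{504043104435} = 4 + \frac{343981}{38772546495} = \frac{155090529961}{38772546495} \approx 4.0$)
$\frac{-314614 + O}{\left(2493990 - -433674\right) + 1122044} = \frac{-314614 + \frac{155090529961}{38772546495}}{\left(2493990 - -433674\right) + 1122044} = - \frac{12198230852447969}{38772546495 \left(\left(2493990 + 433674\right) + 1122044\right)} = - \frac{12198230852447969}{38772546495 \left(2927664 + 1122044\right)} = - \frac{12198230852447969}{38772546495 \cdot 4049708} = \left(- \frac{12198230852447969}{38772546495}\right) \frac{1}{4049708} = - \frac{12198230852447969}{157017491721173460}$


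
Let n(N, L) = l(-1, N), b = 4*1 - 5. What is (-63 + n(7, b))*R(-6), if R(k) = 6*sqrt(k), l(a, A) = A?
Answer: -336*I*sqrt(6) ≈ -823.03*I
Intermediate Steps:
b = -1 (b = 4 - 5 = -1)
n(N, L) = N
(-63 + n(7, b))*R(-6) = (-63 + 7)*(6*sqrt(-6)) = -336*I*sqrt(6)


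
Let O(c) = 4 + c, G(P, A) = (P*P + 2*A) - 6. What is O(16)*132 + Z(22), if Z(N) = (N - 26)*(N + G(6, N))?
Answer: 2256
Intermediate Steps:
G(P, A) = -6 + P**2 + 2*A (G(P, A) = (P**2 + 2*A) - 6 = -6 + P**2 + 2*A)
Z(N) = (-26 + N)*(30 + 3*N) (Z(N) = (N - 26)*(N + (-6 + 6**2 + 2*N)) = (-26 + N)*(N + (-6 + 36 + 2*N)) = (-26 + N)*(N + (30 + 2*N)) = (-26 + N)*(30 + 3*N))
O(16)*132 + Z(22) = (4 + 16)*132 + (-780 - 48*22 + 3*22**2) = 20*132 + (-780 - 1056 + 3*484) = 2640 + (-780 - 1056 + 1452) = 2640 - 384 = 2256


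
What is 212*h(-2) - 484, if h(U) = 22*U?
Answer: -9812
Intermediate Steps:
212*h(-2) - 484 = 212*(22*(-2)) - 484 = 212*(-44) - 484 = -9328 - 484 = -9812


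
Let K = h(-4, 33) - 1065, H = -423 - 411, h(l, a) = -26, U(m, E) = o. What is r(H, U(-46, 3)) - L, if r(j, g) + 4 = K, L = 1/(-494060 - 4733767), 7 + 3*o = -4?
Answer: -5724470564/5227827 ≈ -1095.0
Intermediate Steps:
o = -11/3 (o = -7/3 + (⅓)*(-4) = -7/3 - 4/3 = -11/3 ≈ -3.6667)
U(m, E) = -11/3
H = -834
L = -1/5227827 (L = 1/(-5227827) = -1/5227827 ≈ -1.9128e-7)
K = -1091 (K = -26 - 1065 = -1091)
r(j, g) = -1095 (r(j, g) = -4 - 1091 = -1095)
r(H, U(-46, 3)) - L = -1095 - 1*(-1/5227827) = -1095 + 1/5227827 = -5724470564/5227827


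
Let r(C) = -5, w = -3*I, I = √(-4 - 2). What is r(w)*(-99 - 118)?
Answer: 1085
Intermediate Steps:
I = I*√6 (I = √(-6) = I*√6 ≈ 2.4495*I)
w = -3*I*√6 ≈ -7.3485*I
r(w)*(-99 - 118) = -5*(-99 - 118) = -5*(-217) = 1085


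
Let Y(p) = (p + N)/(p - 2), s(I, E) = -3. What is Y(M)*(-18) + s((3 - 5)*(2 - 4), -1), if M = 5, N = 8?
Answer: -81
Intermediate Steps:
Y(p) = (8 + p)/(-2 + p) (Y(p) = (p + 8)/(p - 2) = (8 + p)/(-2 + p))
Y(M)*(-18) + s((3 - 5)*(2 - 4), -1) = ((8 + 5)/(-2 + 5))*(-18) - 3 = (13/3)*(-18) - 3 = -78 - 3 = -81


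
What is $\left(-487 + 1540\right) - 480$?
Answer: $573$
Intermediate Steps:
$\left(-487 + 1540\right) - 480 = 1053 - 480 = 573$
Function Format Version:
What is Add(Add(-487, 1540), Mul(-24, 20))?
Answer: 573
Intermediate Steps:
Add(Add(-487, 1540), Mul(-24, 20)) = Add(1053, -480) = 573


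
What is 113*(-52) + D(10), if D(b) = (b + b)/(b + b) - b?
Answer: -5885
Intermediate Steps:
D(b) = 1 - b (D(b) = (2*b)/((2*b)) - b = (2*b)*(1/(2*b)) - b = 1 - b)
113*(-52) + D(10) = 113*(-52) + (1 - 1*10) = -5876 + (1 - 10) = -5876 - 9 = -5885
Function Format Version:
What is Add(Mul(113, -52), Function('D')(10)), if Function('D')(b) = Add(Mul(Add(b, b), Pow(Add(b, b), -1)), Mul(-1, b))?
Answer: -5885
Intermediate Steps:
Function('D')(b) = Add(1, Mul(-1, b)) (Function('D')(b) = Add(Mul(Mul(2, b), Pow(Mul(2, b), -1)), Mul(-1, b)) = Add(Mul(Mul(2, b), Mul(Rational(1, 2), Pow(b, -1))), Mul(-1, b)) = Add(1, Mul(-1, b)))
Add(Mul(113, -52), Function('D')(10)) = Add(Mul(113, -52), Add(1, Mul(-1, 10))) = Add(-5876, Add(1, -10)) = Add(-5876, -9) = -5885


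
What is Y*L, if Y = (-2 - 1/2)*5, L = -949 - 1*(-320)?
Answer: 15725/2 ≈ 7862.5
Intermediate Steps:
L = -629 (L = -949 + 320 = -629)
Y = -25/2 (Y = (-2 - 1*1/2)*5 = (-2 - 1/2)*5 = -5/2*5 = -25/2 ≈ -12.500)
Y*L = -25/2*(-629) = 15725/2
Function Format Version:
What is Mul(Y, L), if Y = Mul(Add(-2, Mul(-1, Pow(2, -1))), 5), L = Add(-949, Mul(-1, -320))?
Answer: Rational(15725, 2) ≈ 7862.5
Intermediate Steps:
L = -629 (L = Add(-949, 320) = -629)
Y = Rational(-25, 2) (Y = Mul(Add(-2, Mul(-1, Rational(1, 2))), 5) = Mul(Add(-2, Rational(-1, 2)), 5) = Mul(Rational(-5, 2), 5) = Rational(-25, 2) ≈ -12.500)
Mul(Y, L) = Mul(Rational(-25, 2), -629) = Rational(15725, 2)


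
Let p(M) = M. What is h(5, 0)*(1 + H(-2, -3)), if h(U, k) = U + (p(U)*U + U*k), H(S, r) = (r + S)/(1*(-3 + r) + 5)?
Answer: 180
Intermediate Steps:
H(S, r) = (S + r)/(2 + r) (H(S, r) = (S + r)/((-3 + r) + 5) = (S + r)/(2 + r))
h(U, k) = U + U**2 + U*k (h(U, k) = U + (U*U + U*k) = U + (U**2 + U*k) = U + U**2 + U*k)
h(5, 0)*(1 + H(-2, -3)) = (5*(1 + 5 + 0))*(1 + (-2 - 3)/(2 - 3)) = (5*6)*(1 - 5/(-1)) = 30*(1 - 1*(-5)) = 30*(1 + 5) = 30*6 = 180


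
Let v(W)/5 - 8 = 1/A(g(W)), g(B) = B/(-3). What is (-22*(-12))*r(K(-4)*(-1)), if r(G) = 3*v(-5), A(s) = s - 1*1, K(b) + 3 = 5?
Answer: 37620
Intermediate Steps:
g(B) = -B/3 (g(B) = B*(-⅓) = -B/3)
K(b) = 2 (K(b) = -3 + 5 = 2)
A(s) = -1 + s (A(s) = s - 1 = -1 + s)
v(W) = 40 + 5/(-1 - W/3)
r(G) = 285/2 (r(G) = 3*(5*(21 + 8*(-5))/(3 - 5)) = 3*(5*(21 - 40)/(-2)) = 3*(5*(-½)*(-19)) = 3*(95/2) = 285/2)
(-22*(-12))*r(K(-4)*(-1)) = -22*(-12)*(285/2) = 264*(285/2) = 37620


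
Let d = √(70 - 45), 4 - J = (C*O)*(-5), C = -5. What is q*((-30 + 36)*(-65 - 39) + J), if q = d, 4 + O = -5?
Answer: -1975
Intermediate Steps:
O = -9 (O = -4 - 5 = -9)
J = 229 (J = 4 - (-5*(-9))*(-5) = 4 - 45*(-5) = 4 - 1*(-225) = 4 + 225 = 229)
d = 5 (d = √25 = 5)
q = 5
q*((-30 + 36)*(-65 - 39) + J) = 5*((-30 + 36)*(-65 - 39) + 229) = 5*(6*(-104) + 229) = 5*(-624 + 229) = 5*(-395) = -1975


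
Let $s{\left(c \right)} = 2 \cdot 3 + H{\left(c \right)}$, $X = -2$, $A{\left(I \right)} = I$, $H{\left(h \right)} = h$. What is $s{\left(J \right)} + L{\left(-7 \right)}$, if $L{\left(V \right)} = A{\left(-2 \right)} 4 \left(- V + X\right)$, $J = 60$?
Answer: $26$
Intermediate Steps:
$s{\left(c \right)} = 6 + c$ ($s{\left(c \right)} = 2 \cdot 3 + c = 6 + c$)
$L{\left(V \right)} = 16 + 8 V$ ($L{\left(V \right)} = \left(-2\right) 4 \left(- V - 2\right) = - 8 \left(-2 - V\right) = 16 + 8 V$)
$s{\left(J \right)} + L{\left(-7 \right)} = \left(6 + 60\right) + \left(16 + 8 \left(-7\right)\right) = 66 + \left(16 - 56\right) = 66 - 40 = 26$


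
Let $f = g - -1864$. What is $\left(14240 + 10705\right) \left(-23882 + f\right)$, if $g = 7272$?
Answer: $-367838970$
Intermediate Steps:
$f = 9136$ ($f = 7272 - -1864 = 7272 + 1864 = 9136$)
$\left(14240 + 10705\right) \left(-23882 + f\right) = \left(14240 + 10705\right) \left(-23882 + 9136\right) = 24945 \left(-14746\right) = -367838970$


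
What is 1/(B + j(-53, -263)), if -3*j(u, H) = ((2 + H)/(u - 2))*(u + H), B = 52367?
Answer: 55/2907677 ≈ 1.8915e-5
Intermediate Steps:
j(u, H) = -(2 + H)*(H + u)/(3*(-2 + u)) (j(u, H) = -(2 + H)/(u - 2)*(u + H)/3 = -(2 + H)/(-2 + u)*(H + u)/3 = -(2 + H)*(H + u)/(3*(-2 + u)))
1/(B + j(-53, -263)) = 1/(52367 + (-1*(-263)² - 2*(-263) - 2*(-53) - 1*(-263)*(-53))/(3*(-2 - 53))) = 1/(52367 + (⅓)*(-1*69169 + 526 + 106 - 13939)/(-55)) = 1/(52367 + (⅓)*(-1/55)*(-69169 + 526 + 106 - 13939)) = 1/(52367 + (⅓)*(-1/55)*(-82476)) = 1/(52367 + 27492/55) = 1/(2907677/55) = 55/2907677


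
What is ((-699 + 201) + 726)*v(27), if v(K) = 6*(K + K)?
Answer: 73872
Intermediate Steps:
v(K) = 12*K (v(K) = 6*(2*K) = 12*K)
((-699 + 201) + 726)*v(27) = ((-699 + 201) + 726)*(12*27) = (-498 + 726)*324 = 228*324 = 73872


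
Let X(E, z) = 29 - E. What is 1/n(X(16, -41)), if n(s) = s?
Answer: 1/13 ≈ 0.076923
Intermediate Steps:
1/n(X(16, -41)) = 1/(29 - 1*16) = 1/(29 - 16) = 1/13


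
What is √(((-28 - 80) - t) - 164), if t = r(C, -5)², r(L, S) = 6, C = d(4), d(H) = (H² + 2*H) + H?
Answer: 2*I*√77 ≈ 17.55*I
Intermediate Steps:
d(H) = H² + 3*H
C = 28 (C = 4*(3 + 4) = 4*7 = 28)
t = 36 (t = 6² = 36)
√(((-28 - 80) - t) - 164) = √(((-28 - 80) - 1*36) - 164) = √((-108 - 36) - 164) = √(-144 - 164) = √(-308) = 2*I*√77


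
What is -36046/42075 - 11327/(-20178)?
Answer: -27861407/94332150 ≈ -0.29535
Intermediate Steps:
-36046/42075 - 11327/(-20178) = -36046*1/42075 - 11327*(-1/20178) = -36046/42075 + 11327/20178 = -27861407/94332150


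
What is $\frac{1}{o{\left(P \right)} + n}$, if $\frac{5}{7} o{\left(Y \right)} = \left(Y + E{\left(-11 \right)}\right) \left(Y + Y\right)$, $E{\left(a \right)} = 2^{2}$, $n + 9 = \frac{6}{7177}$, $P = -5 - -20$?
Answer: $\frac{7177}{5662659} \approx 0.0012674$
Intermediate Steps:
$P = 15$ ($P = -5 + 20 = 15$)
$n = - \frac{64587}{7177}$ ($n = -9 + \frac{6}{7177} = - \frac{64587}{7177} \approx -8.9992$)
$E{\left(a \right)} = 4$
$o{\left(Y \right)} = \frac{14 Y \left(4 + Y\right)}{5}$ ($o{\left(Y \right)} = \frac{7 \left(Y + 4\right) \left(Y + Y\right)}{5} = \frac{7 \left(4 + Y\right) 2 Y}{5} = \frac{7 \cdot 2 Y \left(4 + Y\right)}{5} = \frac{14 Y \left(4 + Y\right)}{5}$)
$\frac{1}{o{\left(P \right)} + n} = \frac{1}{\frac{14}{5} \cdot 15 \left(4 + 15\right) - \frac{64587}{7177}} = \frac{1}{\frac{14}{5} \cdot 15 \cdot 19 - \frac{64587}{7177}} = \frac{1}{798 - \frac{64587}{7177}} = \frac{1}{\frac{5662659}{7177}} = \frac{7177}{5662659}$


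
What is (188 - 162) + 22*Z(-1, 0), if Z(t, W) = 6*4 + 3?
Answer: 620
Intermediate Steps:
Z(t, W) = 27 (Z(t, W) = 24 + 3 = 27)
(188 - 162) + 22*Z(-1, 0) = (188 - 162) + 22*27 = 26 + 594 = 620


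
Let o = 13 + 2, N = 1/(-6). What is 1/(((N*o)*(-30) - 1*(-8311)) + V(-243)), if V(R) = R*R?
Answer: 1/67435 ≈ 1.4829e-5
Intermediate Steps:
N = -⅙ ≈ -0.16667
o = 15
V(R) = R²
1/(((N*o)*(-30) - 1*(-8311)) + V(-243)) = 1/((-⅙*15*(-30) - 1*(-8311)) + (-243)²) = 1/((-5/2*(-30) + 8311) + 59049) = 1/((75 + 8311) + 59049) = 1/(8386 + 59049) = 1/67435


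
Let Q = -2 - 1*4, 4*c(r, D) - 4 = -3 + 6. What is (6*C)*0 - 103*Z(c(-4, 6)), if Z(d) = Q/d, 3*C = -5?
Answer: 2472/7 ≈ 353.14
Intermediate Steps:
C = -5/3 (C = (⅓)*(-5) = -5/3 ≈ -1.6667)
c(r, D) = 7/4 (c(r, D) = 1 + (-3 + 6)/4 = 1 + (¼)*3 = 1 + ¾ = 7/4)
Q = -6 (Q = -2 - 4 = -6)
Z(d) = -6/d
(6*C)*0 - 103*Z(c(-4, 6)) = (6*(-5/3))*0 - (-618)/7/4 = -10*0 - (-618)*4/7 = 0 - 103*(-24/7) = 0 + 2472/7 = 2472/7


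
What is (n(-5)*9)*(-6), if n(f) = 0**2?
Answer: 0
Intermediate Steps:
n(f) = 0
(n(-5)*9)*(-6) = (0*9)*(-6) = 0*(-6) = 0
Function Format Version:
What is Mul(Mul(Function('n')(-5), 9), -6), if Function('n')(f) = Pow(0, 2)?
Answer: 0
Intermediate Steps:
Function('n')(f) = 0
Mul(Mul(Function('n')(-5), 9), -6) = Mul(Mul(0, 9), -6) = Mul(0, -6) = 0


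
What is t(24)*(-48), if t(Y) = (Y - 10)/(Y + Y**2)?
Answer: -28/25 ≈ -1.1200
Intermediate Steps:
t(Y) = (-10 + Y)/(Y + Y**2)
t(24)*(-48) = ((-10 + 24)/(24*(1 + 24)))*(-48) = ((1/24)*14/25)*(-48) = ((1/24)*(1/25)*14)*(-48) = (7/300)*(-48) = -28/25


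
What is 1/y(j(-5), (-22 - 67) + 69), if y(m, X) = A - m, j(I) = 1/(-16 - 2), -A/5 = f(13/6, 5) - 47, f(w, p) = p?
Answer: 18/3781 ≈ 0.0047606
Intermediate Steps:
A = 210 (A = -5*(5 - 47) = -5*(-42) = 210)
j(I) = -1/18 (j(I) = 1/(-18) = -1/18)
y(m, X) = 210 - m
1/y(j(-5), (-22 - 67) + 69) = 1/(210 - 1*(-1/18)) = 1/(210 + 1/18) = 1/(3781/18) = 18/3781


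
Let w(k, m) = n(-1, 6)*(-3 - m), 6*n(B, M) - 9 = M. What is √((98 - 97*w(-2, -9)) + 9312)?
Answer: √7955 ≈ 89.191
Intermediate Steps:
n(B, M) = 3/2 + M/6
w(k, m) = -15/2 - 5*m/2 (w(k, m) = (3/2 + (⅙)*6)*(-3 - m) = (3/2 + 1)*(-3 - m) = 5*(-3 - m)/2 = -15/2 - 5*m/2)
√((98 - 97*w(-2, -9)) + 9312) = √((98 - 97*(-15/2 - 5/2*(-9))) + 9312) = √((98 - 97*(-15/2 + 45/2)) + 9312) = √((98 - 97*15) + 9312) = √((98 - 1455) + 9312) = √(-1357 + 9312) = √7955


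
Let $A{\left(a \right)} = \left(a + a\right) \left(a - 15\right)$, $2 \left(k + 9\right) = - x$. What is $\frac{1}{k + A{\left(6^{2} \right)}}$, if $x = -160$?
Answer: $\frac{1}{1583} \approx 0.00063171$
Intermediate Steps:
$k = 71$ ($k = -9 + \frac{\left(-1\right) \left(-160\right)}{2} = -9 + \frac{1}{2} \cdot 160 = -9 + 80 = 71$)
$A{\left(a \right)} = 2 a \left(-15 + a\right)$
$\frac{1}{k + A{\left(6^{2} \right)}} = \frac{1}{71 + 2 \cdot 6^{2} \left(-15 + 6^{2}\right)} = \frac{1}{71 + 2 \cdot 36 \left(-15 + 36\right)} = \frac{1}{71 + 2 \cdot 36 \cdot 21} = \frac{1}{71 + 1512} = \frac{1}{1583}$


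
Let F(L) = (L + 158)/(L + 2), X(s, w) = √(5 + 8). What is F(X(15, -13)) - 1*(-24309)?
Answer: 72826/3 + 52*√13/3 ≈ 24338.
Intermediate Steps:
X(s, w) = √13
F(L) = (158 + L)/(2 + L)
F(X(15, -13)) - 1*(-24309) = (158 + √13)/(2 + √13) - 1*(-24309) = (158 + √13)/(2 + √13) + 24309 = 24309 + (158 + √13)/(2 + √13)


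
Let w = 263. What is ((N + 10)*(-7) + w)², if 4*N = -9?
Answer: 697225/16 ≈ 43577.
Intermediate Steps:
N = -9/4 (N = (¼)*(-9) = -9/4 ≈ -2.2500)
((N + 10)*(-7) + w)² = ((-9/4 + 10)*(-7) + 263)² = ((31/4)*(-7) + 263)² = (-217/4 + 263)² = (835/4)² = 697225/16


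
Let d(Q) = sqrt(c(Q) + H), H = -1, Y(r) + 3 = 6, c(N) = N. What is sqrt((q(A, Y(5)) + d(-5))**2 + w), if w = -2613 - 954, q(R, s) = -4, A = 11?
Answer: sqrt(-3567 + (-4 + I*sqrt(6))**2) ≈ 0.1643 - 59.641*I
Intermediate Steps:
Y(r) = 3 (Y(r) = -3 + 6 = 3)
d(Q) = sqrt(-1 + Q) (d(Q) = sqrt(Q - 1) = sqrt(-1 + Q))
w = -3567
sqrt((q(A, Y(5)) + d(-5))**2 + w) = sqrt((-4 + sqrt(-1 - 5))**2 - 3567) = sqrt((-4 + sqrt(-6))**2 - 3567) = sqrt((-4 + I*sqrt(6))**2 - 3567) = sqrt(-3567 + (-4 + I*sqrt(6))**2)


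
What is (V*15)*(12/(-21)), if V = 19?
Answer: -1140/7 ≈ -162.86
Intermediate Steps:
(V*15)*(12/(-21)) = (19*15)*(12/(-21)) = 285*(12*(-1/21)) = 285*(-4/7) = -1140/7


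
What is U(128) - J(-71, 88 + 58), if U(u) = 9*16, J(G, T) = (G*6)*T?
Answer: 62340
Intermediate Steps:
J(G, T) = 6*G*T (J(G, T) = (6*G)*T = 6*G*T)
U(u) = 144
U(128) - J(-71, 88 + 58) = 144 - 6*(-71)*(88 + 58) = 144 - 6*(-71)*146 = 144 - 1*(-62196) = 144 + 62196 = 62340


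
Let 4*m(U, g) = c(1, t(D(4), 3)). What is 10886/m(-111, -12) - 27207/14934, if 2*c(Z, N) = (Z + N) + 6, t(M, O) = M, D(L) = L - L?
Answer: 433460581/34846 ≈ 12439.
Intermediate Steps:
D(L) = 0
c(Z, N) = 3 + N/2 + Z/2 (c(Z, N) = ((Z + N) + 6)/2 = ((N + Z) + 6)/2 = (6 + N + Z)/2 = 3 + N/2 + Z/2)
m(U, g) = 7/8 (m(U, g) = (3 + (1/2)*0 + (1/2)*1)/4 = (3 + 0 + 1/2)/4 = (1/4)*(7/2) = 7/8)
10886/m(-111, -12) - 27207/14934 = 10886/(7/8) - 27207/14934 = 10886*(8/7) - 27207*1/14934 = 87088/7 - 9069/4978 = 433460581/34846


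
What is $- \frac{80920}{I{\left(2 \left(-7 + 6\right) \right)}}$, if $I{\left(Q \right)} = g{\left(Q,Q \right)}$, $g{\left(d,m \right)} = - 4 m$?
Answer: $-10115$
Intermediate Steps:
$I{\left(Q \right)} = - 4 Q$
$- \frac{80920}{I{\left(2 \left(-7 + 6\right) \right)}} = - \frac{80920}{\left(-4\right) 2 \left(-7 + 6\right)} = - \frac{80920}{\left(-4\right) 2 \left(-1\right)} = - \frac{80920}{\left(-4\right) \left(-2\right)} = - \frac{80920}{8} = \left(-80920\right) \frac{1}{8} = -10115$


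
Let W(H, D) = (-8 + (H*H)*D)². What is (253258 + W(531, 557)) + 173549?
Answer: 24665415198475168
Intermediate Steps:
W(H, D) = (-8 + D*H²)² (W(H, D) = (-8 + H²*D)² = (-8 + D*H²)²)
(253258 + W(531, 557)) + 173549 = (253258 + (-8 + 557*531²)²) + 173549 = (253258 + (-8 + 557*281961)²) + 173549 = (253258 + (-8 + 157052277)²) + 173549 = (253258 + 157052269²) + 173549 = (253258 + 24665415198048361) + 173549 = 24665415198301619 + 173549 = 24665415198475168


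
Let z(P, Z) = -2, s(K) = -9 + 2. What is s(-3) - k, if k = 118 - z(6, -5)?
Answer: -127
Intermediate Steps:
s(K) = -7
k = 120 (k = 118 - 1*(-2) = 118 + 2 = 120)
s(-3) - k = -7 - 1*120 = -7 - 120 = -127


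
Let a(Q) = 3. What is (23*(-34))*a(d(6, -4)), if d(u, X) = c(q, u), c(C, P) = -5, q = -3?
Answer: -2346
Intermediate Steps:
d(u, X) = -5
(23*(-34))*a(d(6, -4)) = (23*(-34))*3 = -782*3 = -2346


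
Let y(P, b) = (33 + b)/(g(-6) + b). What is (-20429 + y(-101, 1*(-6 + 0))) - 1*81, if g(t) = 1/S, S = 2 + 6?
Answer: -964186/47 ≈ -20515.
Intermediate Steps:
S = 8
g(t) = ⅛ (g(t) = 1/8 = ⅛)
y(P, b) = (33 + b)/(⅛ + b)
(-20429 + y(-101, 1*(-6 + 0))) - 1*81 = (-20429 + 8*(33 + 1*(-6 + 0))/(1 + 8*(1*(-6 + 0)))) - 1*81 = (-20429 + 8*(33 + 1*(-6))/(1 + 8*(1*(-6)))) - 81 = (-20429 + 8*(33 - 6)/(1 + 8*(-6))) - 81 = (-20429 + 8*27/(1 - 48)) - 81 = (-20429 + 8*27/(-47)) - 81 = (-20429 + 8*(-1/47)*27) - 81 = (-20429 - 216/47) - 81 = -960379/47 - 81 = -964186/47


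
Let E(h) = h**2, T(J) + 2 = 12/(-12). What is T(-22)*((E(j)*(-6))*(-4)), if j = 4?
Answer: -1152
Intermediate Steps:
T(J) = -3 (T(J) = -2 + 12/(-12) = -2 + 12*(-1/12) = -2 - 1 = -3)
T(-22)*((E(j)*(-6))*(-4)) = -3*4**2*(-6)*(-4) = -3*16*(-6)*(-4) = -(-288)*(-4) = -3*384 = -1152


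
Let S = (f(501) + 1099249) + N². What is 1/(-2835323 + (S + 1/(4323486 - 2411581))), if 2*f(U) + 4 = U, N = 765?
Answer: -3823810/4399677697903 ≈ -8.6911e-7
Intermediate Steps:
f(U) = -2 + U/2
S = 3369445/2 (S = ((-2 + (½)*501) + 1099249) + 765² = ((-2 + 501/2) + 1099249) + 585225 = (497/2 + 1099249) + 585225 = 2198995/2 + 585225 = 3369445/2 ≈ 1.6847e+6)
1/(-2835323 + (S + 1/(4323486 - 2411581))) = 1/(-2835323 + (3369445/2 + 1/(4323486 - 2411581))) = 1/(-2835323 + (3369445/2 + 1/1911905)) = 1/(-2835323 + 6442058742727/3823810) = 1/(-4399677697903/3823810) = -3823810/4399677697903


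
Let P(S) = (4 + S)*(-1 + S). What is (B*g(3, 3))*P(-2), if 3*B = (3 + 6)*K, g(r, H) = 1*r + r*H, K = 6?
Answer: -1296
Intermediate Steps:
g(r, H) = r + H*r
P(S) = (-1 + S)*(4 + S)
B = 18 (B = ((3 + 6)*6)/3 = (9*6)/3 = (⅓)*54 = 18)
(B*g(3, 3))*P(-2) = (18*(3*(1 + 3)))*(-4 + (-2)² + 3*(-2)) = (18*(3*4))*(-4 + 4 - 6) = (18*12)*(-6) = 216*(-6) = -1296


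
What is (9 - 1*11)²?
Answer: 4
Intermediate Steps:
(9 - 1*11)² = (9 - 11)² = (-2)² = 4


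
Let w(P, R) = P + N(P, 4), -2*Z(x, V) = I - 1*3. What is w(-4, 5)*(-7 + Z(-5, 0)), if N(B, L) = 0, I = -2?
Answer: 18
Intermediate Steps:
Z(x, V) = 5/2 (Z(x, V) = -(-2 - 1*3)/2 = -(-2 - 3)/2 = -½*(-5) = 5/2)
w(P, R) = P (w(P, R) = P + 0 = P)
w(-4, 5)*(-7 + Z(-5, 0)) = -4*(-7 + 5/2) = -4*(-9/2) = 18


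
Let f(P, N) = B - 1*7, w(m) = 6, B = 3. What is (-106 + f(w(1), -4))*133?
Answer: -14630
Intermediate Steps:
f(P, N) = -4 (f(P, N) = 3 - 1*7 = 3 - 7 = -4)
(-106 + f(w(1), -4))*133 = (-106 - 4)*133 = -110*133 = -14630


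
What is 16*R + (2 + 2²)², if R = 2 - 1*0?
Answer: 68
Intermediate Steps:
R = 2 (R = 2 + 0 = 2)
16*R + (2 + 2²)² = 16*2 + (2 + 2²)² = 32 + (2 + 4)² = 32 + 6² = 32 + 36 = 68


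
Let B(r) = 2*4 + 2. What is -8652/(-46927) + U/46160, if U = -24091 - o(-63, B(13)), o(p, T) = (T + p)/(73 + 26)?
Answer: -18095143633/53612220420 ≈ -0.33752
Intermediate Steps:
B(r) = 10 (B(r) = 8 + 2 = 10)
o(p, T) = T/99 + p/99 (o(p, T) = (T + p)/99 = (T + p)*(1/99) = T/99 + p/99)
U = -2384956/99 (U = -24091 - ((1/99)*10 + (1/99)*(-63)) = -24091 - (10/99 - 7/11) = -24091 - 1*(-53/99) = -24091 + 53/99 = -2384956/99 ≈ -24090.)
-8652/(-46927) + U/46160 = -8652/(-46927) - 2384956/99/46160 = -8652*(-1/46927) - 2384956/99*1/46160 = 8652/46927 - 596239/1142460 = -18095143633/53612220420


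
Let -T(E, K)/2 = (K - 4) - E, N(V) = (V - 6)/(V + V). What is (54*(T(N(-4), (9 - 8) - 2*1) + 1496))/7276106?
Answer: 81459/7276106 ≈ 0.011195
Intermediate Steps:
N(V) = (-6 + V)/(2*V) (N(V) = (-6 + V)/((2*V)) = (-6 + V)*(1/(2*V)) = (-6 + V)/(2*V))
T(E, K) = 8 - 2*K + 2*E (T(E, K) = -2*((K - 4) - E) = -2*((-4 + K) - E) = -2*(-4 + K - E) = 8 - 2*K + 2*E)
(54*(T(N(-4), (9 - 8) - 2*1) + 1496))/7276106 = (54*((8 - 2*((9 - 8) - 2*1) + 2*((½)*(-6 - 4)/(-4))) + 1496))/7276106 = (54*((8 - 2*(1 - 2) + 2*((½)*(-¼)*(-10))) + 1496))*(1/7276106) = (54*((8 - 2*(-1) + 2*(5/4)) + 1496))*(1/7276106) = (54*((8 + 2 + 5/2) + 1496))*(1/7276106) = (54*(25/2 + 1496))*(1/7276106) = (54*(3017/2))*(1/7276106) = 81459*(1/7276106) = 81459/7276106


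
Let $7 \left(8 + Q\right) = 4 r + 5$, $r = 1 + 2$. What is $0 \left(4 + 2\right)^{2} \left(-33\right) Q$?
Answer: $0$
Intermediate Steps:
$r = 3$
$Q = - \frac{39}{7}$ ($Q = -8 + \frac{4 \cdot 3 + 5}{7} = -8 + \frac{12 + 5}{7} = -8 + \frac{1}{7} \cdot 17 = -8 + \frac{17}{7} = - \frac{39}{7} \approx -5.5714$)
$0 \left(4 + 2\right)^{2} \left(-33\right) Q = 0 \left(4 + 2\right)^{2} \left(-33\right) \left(- \frac{39}{7}\right) = 0 \cdot 6^{2} \left(-33\right) \left(- \frac{39}{7}\right) = 0 \cdot 36 \left(-33\right) \left(- \frac{39}{7}\right) = 0 \left(-33\right) \left(- \frac{39}{7}\right) = 0 \left(- \frac{39}{7}\right) = 0$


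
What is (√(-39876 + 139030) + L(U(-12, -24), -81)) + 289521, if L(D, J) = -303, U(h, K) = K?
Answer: 289218 + √99154 ≈ 2.8953e+5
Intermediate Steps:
(√(-39876 + 139030) + L(U(-12, -24), -81)) + 289521 = (√(-39876 + 139030) - 303) + 289521 = (√99154 - 303) + 289521 = (-303 + √99154) + 289521 = 289218 + √99154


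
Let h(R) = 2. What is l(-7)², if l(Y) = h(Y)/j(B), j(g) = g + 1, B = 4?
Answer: 4/25 ≈ 0.16000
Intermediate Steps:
j(g) = 1 + g
l(Y) = ⅖ (l(Y) = 2/(1 + 4) = 2/5 = 2*(⅕) = ⅖)
l(-7)² = (⅖)² = 4/25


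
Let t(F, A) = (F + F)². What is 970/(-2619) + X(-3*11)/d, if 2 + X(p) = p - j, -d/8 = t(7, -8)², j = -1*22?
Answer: -3072929/8297856 ≈ -0.37033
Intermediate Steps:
j = -22
t(F, A) = 4*F² (t(F, A) = (2*F)² = 4*F²)
d = -307328 (d = -8*(4*7²)² = -8*(4*49)² = -8*196² = -8*38416 = -307328)
X(p) = 20 + p (X(p) = -2 + (p - 1*(-22)) = -2 + (p + 22) = -2 + (22 + p) = 20 + p)
970/(-2619) + X(-3*11)/d = 970/(-2619) + (20 - 3*11)/(-307328) = 970*(-1/2619) + (20 - 33)*(-1/307328) = -10/27 - 13*(-1/307328) = -10/27 + 13/307328 = -3072929/8297856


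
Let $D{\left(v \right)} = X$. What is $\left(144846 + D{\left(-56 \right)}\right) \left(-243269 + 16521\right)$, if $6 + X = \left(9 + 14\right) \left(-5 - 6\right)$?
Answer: $-32784813076$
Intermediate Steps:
$X = -259$ ($X = -6 + \left(9 + 14\right) \left(-5 - 6\right) = -6 + 23 \left(-11\right) = -6 - 253 = -259$)
$D{\left(v \right)} = -259$
$\left(144846 + D{\left(-56 \right)}\right) \left(-243269 + 16521\right) = \left(144846 - 259\right) \left(-243269 + 16521\right) = 144587 \left(-226748\right) = -32784813076$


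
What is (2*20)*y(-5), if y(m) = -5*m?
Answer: 1000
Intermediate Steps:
(2*20)*y(-5) = (2*20)*(-5*(-5)) = 40*25 = 1000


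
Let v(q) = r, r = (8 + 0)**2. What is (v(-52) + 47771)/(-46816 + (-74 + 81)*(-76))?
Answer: -47835/47348 ≈ -1.0103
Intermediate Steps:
r = 64 (r = 8**2 = 64)
v(q) = 64
(v(-52) + 47771)/(-46816 + (-74 + 81)*(-76)) = (64 + 47771)/(-46816 + (-74 + 81)*(-76)) = 47835/(-46816 + 7*(-76)) = 47835/(-46816 - 532) = 47835/(-47348) = 47835*(-1/47348) = -47835/47348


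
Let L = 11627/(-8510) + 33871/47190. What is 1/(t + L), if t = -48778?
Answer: -20079345/979443312206 ≈ -2.0501e-5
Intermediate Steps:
L = -13021796/20079345 (L = 11627*(-1/8510) + 33871*(1/47190) = -11627/8510 + 33871/47190 = -13021796/20079345 ≈ -0.64852)
1/(t + L) = 1/(-48778 - 13021796/20079345) = 1/(-979443312206/20079345) = -20079345/979443312206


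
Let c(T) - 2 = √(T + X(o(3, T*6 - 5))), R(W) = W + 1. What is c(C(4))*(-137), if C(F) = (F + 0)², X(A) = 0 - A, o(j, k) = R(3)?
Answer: -274 - 274*√3 ≈ -748.58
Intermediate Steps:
R(W) = 1 + W
o(j, k) = 4 (o(j, k) = 1 + 3 = 4)
X(A) = -A
C(F) = F²
c(T) = 2 + √(-4 + T) (c(T) = 2 + √(T - 1*4) = 2 + √(T - 4) = 2 + √(-4 + T))
c(C(4))*(-137) = (2 + √(-4 + 4²))*(-137) = (2 + √(-4 + 16))*(-137) = (2 + √12)*(-137) = (2 + 2*√3)*(-137) = -274 - 274*√3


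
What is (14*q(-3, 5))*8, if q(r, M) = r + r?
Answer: -672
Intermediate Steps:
q(r, M) = 2*r
(14*q(-3, 5))*8 = (14*(2*(-3)))*8 = (14*(-6))*8 = -84*8 = -672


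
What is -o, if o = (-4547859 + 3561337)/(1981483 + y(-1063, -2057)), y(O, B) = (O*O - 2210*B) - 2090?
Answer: 493261/3827666 ≈ 0.12887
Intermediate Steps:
y(O, B) = -2090 + O**2 - 2210*B (y(O, B) = (O**2 - 2210*B) - 2090 = -2090 + O**2 - 2210*B)
o = -493261/3827666 (o = (-4547859 + 3561337)/(1981483 + (-2090 + (-1063)**2 - 2210*(-2057))) = -986522/(1981483 + (-2090 + 1129969 + 4545970)) = -986522/(1981483 + 5673849) = -986522/7655332 = -986522*1/7655332 = -493261/3827666 ≈ -0.12887)
-o = -1*(-493261/3827666) = 493261/3827666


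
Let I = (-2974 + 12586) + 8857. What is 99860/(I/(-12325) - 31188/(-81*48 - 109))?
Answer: 4919405676500/310571507 ≈ 15840.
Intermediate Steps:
I = 18469 (I = 9612 + 8857 = 18469)
99860/(I/(-12325) - 31188/(-81*48 - 109)) = 99860/(18469/(-12325) - 31188/(-81*48 - 109)) = 99860/(18469*(-1/12325) - 31188/(-3888 - 109)) = 99860/(-18469/12325 - 31188/(-3997)) = 99860/(-18469/12325 - 31188*(-1/3997)) = 99860/(-18469/12325 + 31188/3997) = 99860/(310571507/49263025) = 99860*(49263025/310571507) = 4919405676500/310571507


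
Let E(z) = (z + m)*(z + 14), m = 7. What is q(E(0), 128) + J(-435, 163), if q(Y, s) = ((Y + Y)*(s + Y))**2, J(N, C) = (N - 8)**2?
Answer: 1962331865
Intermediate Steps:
J(N, C) = (-8 + N)**2
E(z) = (7 + z)*(14 + z) (E(z) = (z + 7)*(z + 14) = (7 + z)*(14 + z))
q(Y, s) = 4*Y**2*(Y + s)**2 (q(Y, s) = ((2*Y)*(Y + s))**2 = (2*Y*(Y + s))**2 = 4*Y**2*(Y + s)**2)
q(E(0), 128) + J(-435, 163) = 4*(98 + 0**2 + 21*0)**2*((98 + 0**2 + 21*0) + 128)**2 + (-8 - 435)**2 = 4*(98 + 0 + 0)**2*((98 + 0 + 0) + 128)**2 + (-443)**2 = 4*98**2*(98 + 128)**2 + 196249 = 4*9604*226**2 + 196249 = 4*9604*51076 + 196249 = 1962135616 + 196249 = 1962331865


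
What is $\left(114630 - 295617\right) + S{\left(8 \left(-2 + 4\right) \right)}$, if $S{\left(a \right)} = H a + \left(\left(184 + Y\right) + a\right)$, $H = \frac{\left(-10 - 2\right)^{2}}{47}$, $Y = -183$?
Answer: $- \frac{8503286}{47} \approx -1.8092 \cdot 10^{5}$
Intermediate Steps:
$H = \frac{144}{47}$ ($H = \left(-12\right)^{2} \cdot \frac{1}{47} = 144 \cdot \frac{1}{47} = \frac{144}{47} \approx 3.0638$)
$S{\left(a \right)} = 1 + \frac{191 a}{47}$ ($S{\left(a \right)} = \frac{144 a}{47} + \left(\left(184 - 183\right) + a\right) = \frac{144 a}{47} + \left(1 + a\right) = 1 + \frac{191 a}{47}$)
$\left(114630 - 295617\right) + S{\left(8 \left(-2 + 4\right) \right)} = \left(114630 - 295617\right) + \left(1 + \frac{191 \cdot 8 \left(-2 + 4\right)}{47}\right) = -180987 + \left(1 + \frac{191 \cdot 8 \cdot 2}{47}\right) = -180987 + \left(1 + \frac{191}{47} \cdot 16\right) = -180987 + \left(1 + \frac{3056}{47}\right) = -180987 + \frac{3103}{47} = - \frac{8503286}{47}$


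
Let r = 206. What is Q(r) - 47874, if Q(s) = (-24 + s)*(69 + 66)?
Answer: -23304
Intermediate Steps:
Q(s) = -3240 + 135*s (Q(s) = (-24 + s)*135 = -3240 + 135*s)
Q(r) - 47874 = (-3240 + 135*206) - 47874 = (-3240 + 27810) - 47874 = 24570 - 47874 = -23304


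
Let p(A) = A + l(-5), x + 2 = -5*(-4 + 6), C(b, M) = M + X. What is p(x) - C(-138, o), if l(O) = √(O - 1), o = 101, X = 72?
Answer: -185 + I*√6 ≈ -185.0 + 2.4495*I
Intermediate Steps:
l(O) = √(-1 + O)
C(b, M) = 72 + M (C(b, M) = M + 72 = 72 + M)
x = -12 (x = -2 - 5*(-4 + 6) = -2 - 5*2 = -2 - 10 = -12)
p(A) = A + I*√6 (p(A) = A + √(-1 - 5) = A + √(-6) = A + I*√6)
p(x) - C(-138, o) = (-12 + I*√6) - (72 + 101) = (-12 + I*√6) - 1*173 = (-12 + I*√6) - 173 = -185 + I*√6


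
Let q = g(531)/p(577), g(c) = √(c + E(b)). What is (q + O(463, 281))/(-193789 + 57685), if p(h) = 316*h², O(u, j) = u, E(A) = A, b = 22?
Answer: -463/136104 - √553/14318898082656 ≈ -0.0034018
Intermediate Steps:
g(c) = √(22 + c) (g(c) = √(c + 22) = √(22 + c))
q = √553/105205564 (q = √(22 + 531)/((316*577²)) = √553/((316*332929)) = √553/105205564 ≈ 2.2352e-7)
(q + O(463, 281))/(-193789 + 57685) = (√553/105205564 + 463)/(-193789 + 57685) = (463 + √553/105205564)/(-136104) = (463 + √553/105205564)*(-1/136104) = -463/136104 - √553/14318898082656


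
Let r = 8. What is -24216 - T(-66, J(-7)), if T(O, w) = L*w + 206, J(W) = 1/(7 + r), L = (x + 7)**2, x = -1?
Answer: -122122/5 ≈ -24424.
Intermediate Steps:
L = 36 (L = (-1 + 7)**2 = 6**2 = 36)
J(W) = 1/15 (J(W) = 1/(7 + 8) = 1/15)
T(O, w) = 206 + 36*w (T(O, w) = 36*w + 206 = 206 + 36*w)
-24216 - T(-66, J(-7)) = -24216 - (206 + 36*(1/15)) = -24216 - (206 + 12/5) = -24216 - 1*1042/5 = -24216 - 1042/5 = -122122/5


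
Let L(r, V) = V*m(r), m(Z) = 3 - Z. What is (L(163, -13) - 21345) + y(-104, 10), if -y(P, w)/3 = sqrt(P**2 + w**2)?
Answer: -19265 - 6*sqrt(2729) ≈ -19578.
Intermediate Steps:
y(P, w) = -3*sqrt(P**2 + w**2)
L(r, V) = V*(3 - r)
(L(163, -13) - 21345) + y(-104, 10) = (-13*(3 - 1*163) - 21345) - 3*sqrt((-104)**2 + 10**2) = (-13*(3 - 163) - 21345) - 3*sqrt(10816 + 100) = (-13*(-160) - 21345) - 6*sqrt(2729) = (2080 - 21345) - 6*sqrt(2729) = -19265 - 6*sqrt(2729)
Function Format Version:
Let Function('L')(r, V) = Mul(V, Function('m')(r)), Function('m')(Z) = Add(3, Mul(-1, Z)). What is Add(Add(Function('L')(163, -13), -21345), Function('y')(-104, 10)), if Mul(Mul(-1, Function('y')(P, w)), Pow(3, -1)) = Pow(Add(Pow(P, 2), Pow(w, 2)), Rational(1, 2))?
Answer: Add(-19265, Mul(-6, Pow(2729, Rational(1, 2)))) ≈ -19578.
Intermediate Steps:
Function('y')(P, w) = Mul(-3, Pow(Add(Pow(P, 2), Pow(w, 2)), Rational(1, 2)))
Function('L')(r, V) = Mul(V, Add(3, Mul(-1, r)))
Add(Add(Function('L')(163, -13), -21345), Function('y')(-104, 10)) = Add(Add(Mul(-13, Add(3, Mul(-1, 163))), -21345), Mul(-3, Pow(Add(Pow(-104, 2), Pow(10, 2)), Rational(1, 2)))) = Add(Add(Mul(-13, Add(3, -163)), -21345), Mul(-3, Pow(Add(10816, 100), Rational(1, 2)))) = Add(Add(Mul(-13, -160), -21345), Mul(-3, Pow(10916, Rational(1, 2)))) = Add(Add(2080, -21345), Mul(-3, Mul(2, Pow(2729, Rational(1, 2))))) = Add(-19265, Mul(-6, Pow(2729, Rational(1, 2))))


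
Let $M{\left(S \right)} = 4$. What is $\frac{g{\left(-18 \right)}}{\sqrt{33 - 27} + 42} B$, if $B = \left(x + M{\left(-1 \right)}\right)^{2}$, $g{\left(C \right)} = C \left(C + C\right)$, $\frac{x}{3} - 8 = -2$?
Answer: $\frac{2195424}{293} - \frac{52272 \sqrt{6}}{293} \approx 7055.9$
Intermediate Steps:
$x = 18$ ($x = 24 + 3 \left(-2\right) = 24 - 6 = 18$)
$g{\left(C \right)} = 2 C^{2}$ ($g{\left(C \right)} = C 2 C = 2 C^{2}$)
$B = 484$ ($B = \left(18 + 4\right)^{2} = 22^{2} = 484$)
$\frac{g{\left(-18 \right)}}{\sqrt{33 - 27} + 42} B = \frac{2 \left(-18\right)^{2}}{\sqrt{33 - 27} + 42} \cdot 484 = \frac{2 \cdot 324}{\sqrt{6} + 42} \cdot 484 = \frac{648}{42 + \sqrt{6}} \cdot 484 = \frac{313632}{42 + \sqrt{6}}$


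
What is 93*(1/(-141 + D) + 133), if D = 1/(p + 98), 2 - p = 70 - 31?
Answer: 106367727/8600 ≈ 12368.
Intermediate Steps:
p = -37 (p = 2 - (70 - 31) = 2 - 1*39 = 2 - 39 = -37)
D = 1/61 (D = 1/(-37 + 98) = 1/61 ≈ 0.016393)
93*(1/(-141 + D) + 133) = 93*(1/(-141 + 1/61) + 133) = 93*(1/(-8600/61) + 133) = 93*(-61/8600 + 133) = 93*(1143739/8600) = 106367727/8600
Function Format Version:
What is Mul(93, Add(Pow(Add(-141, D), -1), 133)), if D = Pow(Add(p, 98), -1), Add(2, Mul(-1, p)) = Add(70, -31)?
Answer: Rational(106367727, 8600) ≈ 12368.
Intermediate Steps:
p = -37 (p = Add(2, Mul(-1, Add(70, -31))) = Add(2, Mul(-1, 39)) = Add(2, -39) = -37)
D = Rational(1, 61) (D = Pow(Add(-37, 98), -1) = Pow(61, -1) = Rational(1, 61) ≈ 0.016393)
Mul(93, Add(Pow(Add(-141, D), -1), 133)) = Mul(93, Add(Pow(Add(-141, Rational(1, 61)), -1), 133)) = Mul(93, Add(Pow(Rational(-8600, 61), -1), 133)) = Mul(93, Add(Rational(-61, 8600), 133)) = Mul(93, Rational(1143739, 8600)) = Rational(106367727, 8600)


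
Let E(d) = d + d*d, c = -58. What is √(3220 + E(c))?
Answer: √6526 ≈ 80.784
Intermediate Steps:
E(d) = d + d²
√(3220 + E(c)) = √(3220 - 58*(1 - 58)) = √(3220 - 58*(-57)) = √(3220 + 3306) = √6526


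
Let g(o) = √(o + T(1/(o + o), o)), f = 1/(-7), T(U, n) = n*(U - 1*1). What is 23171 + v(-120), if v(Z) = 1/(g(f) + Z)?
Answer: 667301389/28799 - √2/28799 ≈ 23171.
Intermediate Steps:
T(U, n) = n*(-1 + U) (T(U, n) = n*(U - 1) = n*(-1 + U))
f = -⅐ ≈ -0.14286
g(o) = √(o + o*(-1 + 1/(2*o))) (g(o) = √(o + o*(-1 + 1/(o + o))) = √(o + o*(-1 + 1/(2*o))))
v(Z) = 1/(Z + √2/2) (v(Z) = 1/(√2/2 + Z) = 1/(Z + √2/2))
23171 + v(-120) = 23171 + 2/(√2 + 2*(-120)) = 23171 + 2/(√2 - 240) = 23171 + 2/(-240 + √2)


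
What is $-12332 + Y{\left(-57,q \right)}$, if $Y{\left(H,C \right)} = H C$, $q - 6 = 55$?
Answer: $-15809$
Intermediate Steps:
$q = 61$ ($q = 6 + 55 = 61$)
$Y{\left(H,C \right)} = C H$
$-12332 + Y{\left(-57,q \right)} = -12332 + 61 \left(-57\right) = -12332 - 3477 = -15809$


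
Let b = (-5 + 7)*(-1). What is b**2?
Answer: 4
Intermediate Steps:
b = -2 (b = 2*(-1) = -2)
b**2 = (-2)**2 = 4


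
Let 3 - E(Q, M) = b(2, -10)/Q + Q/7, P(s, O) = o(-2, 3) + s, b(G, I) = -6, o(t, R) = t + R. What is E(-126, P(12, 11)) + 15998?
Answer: 336398/21 ≈ 16019.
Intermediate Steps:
o(t, R) = R + t
P(s, O) = 1 + s (P(s, O) = (3 - 2) + s = 1 + s)
E(Q, M) = 3 + 6/Q - Q/7 (E(Q, M) = 3 - (-6/Q + Q/7) = 3 + (6/Q - Q/7) = 3 + 6/Q - Q/7)
E(-126, P(12, 11)) + 15998 = (3 + 6/(-126) - 1/7*(-126)) + 15998 = (3 + 6*(-1/126) + 18) + 15998 = (3 - 1/21 + 18) + 15998 = 440/21 + 15998 = 336398/21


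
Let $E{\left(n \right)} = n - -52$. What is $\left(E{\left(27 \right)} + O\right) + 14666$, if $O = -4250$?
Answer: $10495$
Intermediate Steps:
$E{\left(n \right)} = 52 + n$ ($E{\left(n \right)} = n + 52 = 52 + n$)
$\left(E{\left(27 \right)} + O\right) + 14666 = \left(\left(52 + 27\right) - 4250\right) + 14666 = \left(79 - 4250\right) + 14666 = -4171 + 14666 = 10495$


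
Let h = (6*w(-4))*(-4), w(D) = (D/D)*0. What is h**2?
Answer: 0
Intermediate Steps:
w(D) = 0 (w(D) = 1*0 = 0)
h = 0 (h = (6*0)*(-4) = 0*(-4) = 0)
h**2 = 0**2 = 0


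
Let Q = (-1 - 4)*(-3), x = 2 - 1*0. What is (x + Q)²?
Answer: 289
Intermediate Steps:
x = 2 (x = 2 + 0 = 2)
Q = 15 (Q = -5*(-3) = 15)
(x + Q)² = (2 + 15)² = 17² = 289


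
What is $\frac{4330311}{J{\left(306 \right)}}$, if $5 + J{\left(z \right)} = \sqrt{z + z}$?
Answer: $\frac{21651555}{587} + \frac{25981866 \sqrt{17}}{587} \approx 2.1938 \cdot 10^{5}$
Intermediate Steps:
$J{\left(z \right)} = -5 + \sqrt{2} \sqrt{z}$ ($J{\left(z \right)} = -5 + \sqrt{z + z} = -5 + \sqrt{2 z} = -5 + \sqrt{2} \sqrt{z}$)
$\frac{4330311}{J{\left(306 \right)}} = \frac{4330311}{-5 + \sqrt{2} \sqrt{306}} = \frac{4330311}{-5 + \sqrt{2} \cdot 3 \sqrt{34}} = \frac{4330311}{-5 + 6 \sqrt{17}}$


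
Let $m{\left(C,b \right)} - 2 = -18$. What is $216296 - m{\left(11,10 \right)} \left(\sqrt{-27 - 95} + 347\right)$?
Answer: $221848 + 16 i \sqrt{122} \approx 2.2185 \cdot 10^{5} + 176.73 i$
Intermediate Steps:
$m{\left(C,b \right)} = -16$ ($m{\left(C,b \right)} = 2 - 18 = -16$)
$216296 - m{\left(11,10 \right)} \left(\sqrt{-27 - 95} + 347\right) = 216296 - - 16 \left(\sqrt{-27 - 95} + 347\right) = 216296 - - 16 \left(\sqrt{-122} + 347\right) = 216296 - - 16 \left(i \sqrt{122} + 347\right) = 216296 - - 16 \left(347 + i \sqrt{122}\right) = 216296 - \left(-5552 - 16 i \sqrt{122}\right) = 216296 + \left(5552 + 16 i \sqrt{122}\right) = 221848 + 16 i \sqrt{122}$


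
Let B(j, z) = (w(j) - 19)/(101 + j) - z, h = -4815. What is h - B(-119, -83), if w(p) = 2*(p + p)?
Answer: -9851/2 ≈ -4925.5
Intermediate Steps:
w(p) = 4*p (w(p) = 2*(2*p) = 4*p)
B(j, z) = -z + (-19 + 4*j)/(101 + j) (B(j, z) = (4*j - 19)/(101 + j) - z = (-19 + 4*j)/(101 + j) - z = -z + (-19 + 4*j)/(101 + j))
h - B(-119, -83) = -4815 - (-19 - 101*(-83) + 4*(-119) - 1*(-119)*(-83))/(101 - 119) = -4815 - (-19 + 8383 - 476 - 9877)/(-18) = -4815 - (-1)*(-1989)/18 = -4815 - 1*221/2 = -4815 - 221/2 = -9851/2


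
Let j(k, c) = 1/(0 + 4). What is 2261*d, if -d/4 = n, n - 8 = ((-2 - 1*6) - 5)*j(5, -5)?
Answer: -42959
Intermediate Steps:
j(k, c) = ¼ (j(k, c) = 1/4 = ¼)
n = 19/4 (n = 8 + ((-2 - 1*6) - 5)*(¼) = 8 + ((-2 - 6) - 5)*(¼) = 8 + (-8 - 5)*(¼) = 8 - 13*¼ = 8 - 13/4 = 19/4 ≈ 4.7500)
d = -19 (d = -4*19/4 = -19)
2261*d = 2261*(-19) = -42959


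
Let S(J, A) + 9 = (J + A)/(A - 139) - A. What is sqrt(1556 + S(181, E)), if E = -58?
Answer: 9*sqrt(768694)/197 ≈ 40.055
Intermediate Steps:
S(J, A) = -9 - A + (A + J)/(-139 + A) (S(J, A) = -9 + ((J + A)/(A - 139) - A) = -9 + ((A + J)/(-139 + A) - A) = -9 + (-A + (A + J)/(-139 + A)) = -9 - A + (A + J)/(-139 + A))
sqrt(1556 + S(181, E)) = sqrt(1556 + (1251 + 181 - 1*(-58)**2 + 131*(-58))/(-139 - 58)) = sqrt(1556 + (1251 + 181 - 1*3364 - 7598)/(-197)) = sqrt(1556 - (1251 + 181 - 3364 - 7598)/197) = sqrt(1556 - 1/197*(-9530)) = sqrt(1556 + 9530/197) = sqrt(316062/197) = 9*sqrt(768694)/197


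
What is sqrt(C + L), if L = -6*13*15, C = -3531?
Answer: I*sqrt(4701) ≈ 68.564*I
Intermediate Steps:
L = -1170 (L = -78*15 = -1170)
sqrt(C + L) = sqrt(-3531 - 1170) = sqrt(-4701) = I*sqrt(4701)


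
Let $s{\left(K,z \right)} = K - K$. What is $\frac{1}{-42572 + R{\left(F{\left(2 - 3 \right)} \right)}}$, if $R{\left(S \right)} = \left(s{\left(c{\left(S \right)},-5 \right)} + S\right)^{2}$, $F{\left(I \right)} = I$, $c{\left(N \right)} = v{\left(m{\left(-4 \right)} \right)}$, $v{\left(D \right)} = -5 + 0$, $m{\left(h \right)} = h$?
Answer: $- \frac{1}{42571} \approx -2.349 \cdot 10^{-5}$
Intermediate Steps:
$v{\left(D \right)} = -5$
$c{\left(N \right)} = -5$
$s{\left(K,z \right)} = 0$
$R{\left(S \right)} = S^{2}$ ($R{\left(S \right)} = \left(0 + S\right)^{2} = S^{2}$)
$\frac{1}{-42572 + R{\left(F{\left(2 - 3 \right)} \right)}} = \frac{1}{-42572 + \left(2 - 3\right)^{2}} = \frac{1}{-42572 + \left(-1\right)^{2}} = \frac{1}{-42572 + 1} = \frac{1}{-42571} = - \frac{1}{42571}$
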